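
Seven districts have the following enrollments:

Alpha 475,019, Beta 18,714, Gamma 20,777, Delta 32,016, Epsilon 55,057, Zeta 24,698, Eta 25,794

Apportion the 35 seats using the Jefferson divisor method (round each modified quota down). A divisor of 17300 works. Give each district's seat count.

With modified divisor 17300: modified quotas Alpha 27.458, Beta 1.082, Gamma 1.201, Delta 1.851, Epsilon 3.182, Zeta 1.428, Eta 1.491.
Rounding down: Alpha 27, Beta 1, Gamma 1, Delta 1, Epsilon 3, Zeta 1, Eta 1 (total 35).

Alpha: 27; Beta: 1; Gamma: 1; Delta: 1; Epsilon: 3; Zeta: 1; Eta: 1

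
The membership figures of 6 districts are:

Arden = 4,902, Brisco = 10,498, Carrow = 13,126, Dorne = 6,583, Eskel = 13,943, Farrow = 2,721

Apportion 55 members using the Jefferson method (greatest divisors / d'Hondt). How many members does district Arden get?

5

Standard divisor 51773/55 ≈ 941.327; standard quotas: Arden 5.208, Brisco 11.152, Carrow 13.944, Dorne 6.993, Eskel 14.812, Farrow 2.891.
Rounding down gives 5, 11, 13, 6, 14, 2 = 51 seats, so the divisor must be adjusted.
With modified divisor 900: modified quotas Arden 5.447, Brisco 11.664, Carrow 14.584, Dorne 7.314, Eskel 15.492, Farrow 3.023.
Rounding down: Arden 5, Brisco 11, Carrow 14, Dorne 7, Eskel 15, Farrow 3 (total 55).
Arden receives 5.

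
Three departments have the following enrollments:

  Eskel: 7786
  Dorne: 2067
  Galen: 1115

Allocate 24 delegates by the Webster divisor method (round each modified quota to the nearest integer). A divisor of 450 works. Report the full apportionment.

Eskel: 17; Dorne: 5; Galen: 2

With modified divisor 450: modified quotas Eskel 17.302, Dorne 4.593, Galen 2.478.
Rounding to the nearest integer: Eskel 17, Dorne 5, Galen 2 (total 24).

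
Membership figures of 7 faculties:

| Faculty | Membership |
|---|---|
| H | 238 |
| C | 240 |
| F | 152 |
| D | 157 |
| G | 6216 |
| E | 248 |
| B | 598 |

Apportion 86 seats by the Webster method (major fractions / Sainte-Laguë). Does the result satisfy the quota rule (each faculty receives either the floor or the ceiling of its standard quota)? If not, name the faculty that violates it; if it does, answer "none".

G

Standard quotas: H 2.608, C 2.630, F 1.665, D 1.720, G 68.108, E 2.717, B 6.552.
Webster allocation: H 3, C 3, F 2, D 2, G 67, E 3, B 6.
G has quota 68.108 (lower 68, upper 69) but receives 67 — outside the quota interval.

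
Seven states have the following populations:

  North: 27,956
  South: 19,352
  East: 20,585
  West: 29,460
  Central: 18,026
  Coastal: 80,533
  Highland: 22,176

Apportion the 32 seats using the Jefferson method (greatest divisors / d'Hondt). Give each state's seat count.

Standard divisor 218088/32 ≈ 6815.25; standard quotas: North 4.102, South 2.840, East 3.020, West 4.323, Central 2.645, Coastal 11.817, Highland 3.254.
Rounding down gives 4, 2, 3, 4, 2, 11, 3 = 29 seats, so the divisor must be adjusted.
With modified divisor 6100: modified quotas North 4.583, South 3.172, East 3.375, West 4.830, Central 2.955, Coastal 13.202, Highland 3.635.
Rounding down: North 4, South 3, East 3, West 4, Central 2, Coastal 13, Highland 3 (total 32).

North 4, South 3, East 3, West 4, Central 2, Coastal 13, Highland 3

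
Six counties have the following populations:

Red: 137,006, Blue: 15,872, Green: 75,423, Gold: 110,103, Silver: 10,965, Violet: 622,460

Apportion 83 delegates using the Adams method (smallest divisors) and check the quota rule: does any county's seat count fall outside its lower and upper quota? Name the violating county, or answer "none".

Standard quotas: Red 11.701, Blue 1.356, Green 6.442, Gold 9.403, Silver 0.936, Violet 53.162.
Adams allocation: Red 12, Blue 2, Green 7, Gold 10, Silver 1, Violet 51.
Violet has quota 53.162 (lower 53, upper 54) but receives 51 — outside the quota interval.

Violet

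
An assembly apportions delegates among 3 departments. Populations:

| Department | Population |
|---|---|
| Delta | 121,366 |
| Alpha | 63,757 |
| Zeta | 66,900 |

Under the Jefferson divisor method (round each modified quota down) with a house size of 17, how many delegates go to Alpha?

4

Standard divisor 252023/17 ≈ 14824.882; standard quotas: Delta 8.187, Alpha 4.301, Zeta 4.513.
Rounding down gives 8, 4, 4 = 16 seats, so the divisor must be adjusted.
With modified divisor 13453.6: modified quotas Delta 9.021, Alpha 4.739, Zeta 4.973.
Rounding down: Delta 9, Alpha 4, Zeta 4 (total 17).
Alpha receives 4.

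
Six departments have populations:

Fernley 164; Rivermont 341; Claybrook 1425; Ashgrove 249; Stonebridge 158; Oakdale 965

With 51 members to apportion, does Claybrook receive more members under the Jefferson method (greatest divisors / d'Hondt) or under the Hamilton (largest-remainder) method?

Jefferson: Fernley 2, Rivermont 5, Claybrook 23, Ashgrove 4, Stonebridge 2, Oakdale 15.
Hamilton: Fernley 3, Rivermont 5, Claybrook 22, Ashgrove 4, Stonebridge 2, Oakdale 15.
Claybrook gets 23 under Jefferson and 22 under Hamilton.

Jefferson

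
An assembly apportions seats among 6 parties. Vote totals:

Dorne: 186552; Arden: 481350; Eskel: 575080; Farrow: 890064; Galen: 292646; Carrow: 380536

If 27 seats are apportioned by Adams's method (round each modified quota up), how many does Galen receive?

Standard divisor 2806228/27 ≈ 103934.37; standard quotas: Dorne 1.795, Arden 4.631, Eskel 5.533, Farrow 8.564, Galen 2.816, Carrow 3.661.
Rounding up gives 2, 5, 6, 9, 3, 4 = 29 seats, so the divisor must be adjusted.
With modified divisor 117700: modified quotas Dorne 1.585, Arden 4.090, Eskel 4.886, Farrow 7.562, Galen 2.486, Carrow 3.233.
Rounding up: Dorne 2, Arden 5, Eskel 5, Farrow 8, Galen 3, Carrow 4 (total 27).
Galen receives 3.

3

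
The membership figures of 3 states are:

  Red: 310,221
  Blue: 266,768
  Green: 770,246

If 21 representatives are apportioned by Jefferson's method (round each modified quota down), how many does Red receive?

5

Standard divisor 1347235/21 ≈ 64154.048; standard quotas: Red 4.836, Blue 4.158, Green 12.006.
Rounding down gives 4, 4, 12 = 20 seats, so the divisor must be adjusted.
With modified divisor 60600: modified quotas Red 5.119, Blue 4.402, Green 12.710.
Rounding down: Red 5, Blue 4, Green 12 (total 21).
Red receives 5.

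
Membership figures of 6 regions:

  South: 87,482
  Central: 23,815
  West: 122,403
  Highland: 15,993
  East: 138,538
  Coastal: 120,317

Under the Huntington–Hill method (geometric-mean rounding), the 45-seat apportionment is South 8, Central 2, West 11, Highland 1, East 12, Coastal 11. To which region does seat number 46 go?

Highland

Priority for the next seat is population ÷ (√(s·(s+1))).
Priorities: South 10309.853, Central 9722.433, West 10653.814, Highland 11308.759, East 11091.917, Coastal 10472.251.
Highest priority: Highland.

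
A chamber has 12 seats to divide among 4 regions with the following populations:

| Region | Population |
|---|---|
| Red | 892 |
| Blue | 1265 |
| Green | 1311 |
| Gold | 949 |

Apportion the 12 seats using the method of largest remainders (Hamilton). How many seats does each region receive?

Standard divisor: 4417 ÷ 12 ≈ 368.083.
Standard quotas: Red 2.423, Blue 3.437, Green 3.562, Gold 2.578.
Lower quotas: Red 2, Blue 3, Green 3, Gold 2 (sum 10, leaving 2 seats).
Remainders in descending order: Gold 0.578, Green 0.562, Blue 0.437, Red 0.423.
Largest remainders: Gold, Green receive the extra seats.

Red: 2, Blue: 3, Green: 4, Gold: 3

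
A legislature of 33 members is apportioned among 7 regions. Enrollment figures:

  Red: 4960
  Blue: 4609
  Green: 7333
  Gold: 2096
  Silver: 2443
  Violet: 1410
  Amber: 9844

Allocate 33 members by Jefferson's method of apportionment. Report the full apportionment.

Standard divisor 32695/33 ≈ 990.758; standard quotas: Red 5.006, Blue 4.652, Green 7.401, Gold 2.116, Silver 2.466, Violet 1.423, Amber 9.936.
Rounding down gives 5, 4, 7, 2, 2, 1, 9 = 30 seats, so the divisor must be adjusted.
With modified divisor 900: modified quotas Red 5.511, Blue 5.121, Green 8.148, Gold 2.329, Silver 2.714, Violet 1.567, Amber 10.938.
Rounding down: Red 5, Blue 5, Green 8, Gold 2, Silver 2, Violet 1, Amber 10 (total 33).

Red 5, Blue 5, Green 8, Gold 2, Silver 2, Violet 1, Amber 10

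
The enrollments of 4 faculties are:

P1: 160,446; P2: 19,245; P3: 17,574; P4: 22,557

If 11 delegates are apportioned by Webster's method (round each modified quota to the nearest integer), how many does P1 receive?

Standard divisor 219822/11 ≈ 19983.818; standard quotas: P1 8.029, P2 0.963, P3 0.879, P4 1.129.
Rounding to the nearest integer gives P1 8, P2 1, P3 1, P4 1 — total 11, matching the house size, so no adjustment is needed.
P1 receives 8.

8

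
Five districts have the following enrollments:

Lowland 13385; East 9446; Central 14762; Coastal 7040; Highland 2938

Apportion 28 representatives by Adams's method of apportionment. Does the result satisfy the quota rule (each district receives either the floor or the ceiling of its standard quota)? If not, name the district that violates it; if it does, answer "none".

none

Standard quotas: Lowland 7.878, East 5.560, Central 8.689, Coastal 4.144, Highland 1.729.
Adams allocation: Lowland 8, East 6, Central 8, Coastal 4, Highland 2.
Every allocation lies between the lower and upper quota.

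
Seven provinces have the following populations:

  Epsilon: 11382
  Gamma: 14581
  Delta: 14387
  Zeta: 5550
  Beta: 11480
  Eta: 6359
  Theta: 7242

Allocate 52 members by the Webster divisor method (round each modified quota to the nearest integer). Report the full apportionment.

Standard divisor 70981/52 ≈ 1365.019; standard quotas: Epsilon 8.338, Gamma 10.682, Delta 10.540, Zeta 4.066, Beta 8.410, Eta 4.659, Theta 5.305.
Rounding to the nearest integer gives Epsilon 8, Gamma 11, Delta 11, Zeta 4, Beta 8, Eta 5, Theta 5 — total 52, matching the house size, so no adjustment is needed.

Epsilon: 8, Gamma: 11, Delta: 11, Zeta: 4, Beta: 8, Eta: 5, Theta: 5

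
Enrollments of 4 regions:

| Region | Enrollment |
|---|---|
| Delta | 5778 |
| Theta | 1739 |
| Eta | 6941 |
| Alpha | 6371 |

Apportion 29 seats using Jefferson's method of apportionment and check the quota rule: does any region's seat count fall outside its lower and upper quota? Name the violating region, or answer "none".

Standard quotas: Delta 8.045, Theta 2.421, Eta 9.664, Alpha 8.870.
Jefferson allocation: Delta 8, Theta 2, Eta 10, Alpha 9.
Every allocation lies between the lower and upper quota.

none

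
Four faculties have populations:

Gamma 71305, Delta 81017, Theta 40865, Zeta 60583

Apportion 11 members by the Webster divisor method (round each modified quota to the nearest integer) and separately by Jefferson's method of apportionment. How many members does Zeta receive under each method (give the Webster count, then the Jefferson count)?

3 and 2

Webster: Gamma 3, Delta 3, Theta 2, Zeta 3.
Jefferson: Gamma 3, Delta 4, Theta 2, Zeta 2.
Zeta gets 3 under Webster and 2 under Jefferson.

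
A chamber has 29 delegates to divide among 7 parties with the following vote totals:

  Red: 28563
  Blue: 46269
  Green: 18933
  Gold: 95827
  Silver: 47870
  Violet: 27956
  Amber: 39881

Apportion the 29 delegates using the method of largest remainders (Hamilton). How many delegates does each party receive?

Red: 3, Blue: 4, Green: 2, Gold: 9, Silver: 4, Violet: 3, Amber: 4

Standard divisor: 305299 ÷ 29 ≈ 10527.552.
Standard quotas: Red 2.7132, Blue 4.3950, Green 1.7984, Gold 9.1025, Silver 4.5471, Violet 2.6555, Amber 3.7883.
Lower quotas: Red 2, Blue 4, Green 1, Gold 9, Silver 4, Violet 2, Amber 3 (sum 25, leaving 4 seats).
Remainders in descending order: Green 0.7984, Amber 0.7883, Red 0.7132, Violet 0.6555, Silver 0.5471, Blue 0.3950, Gold 0.1025.
Largest remainders: Green, Amber, Red, Violet receive the extra seats.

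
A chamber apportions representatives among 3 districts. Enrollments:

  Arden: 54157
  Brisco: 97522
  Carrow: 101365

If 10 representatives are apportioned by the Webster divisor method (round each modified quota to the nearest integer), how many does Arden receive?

2

Standard divisor 253044/10 ≈ 25304.4; standard quotas: Arden 2.140, Brisco 3.854, Carrow 4.006.
Rounding to the nearest integer gives Arden 2, Brisco 4, Carrow 4 — total 10, matching the house size, so no adjustment is needed.
Arden receives 2.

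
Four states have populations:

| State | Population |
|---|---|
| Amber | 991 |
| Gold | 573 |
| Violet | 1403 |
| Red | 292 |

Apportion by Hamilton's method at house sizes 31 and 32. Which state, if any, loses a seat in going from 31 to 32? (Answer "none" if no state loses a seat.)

At 31 seats: Amber 9, Gold 6, Violet 13, Red 3.
At 32 seats: Amber 10, Gold 5, Violet 14, Red 3.
Gold drops from 6 to 5.

Gold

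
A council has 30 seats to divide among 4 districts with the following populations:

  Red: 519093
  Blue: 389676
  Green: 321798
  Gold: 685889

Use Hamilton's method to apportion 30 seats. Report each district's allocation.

Total 1916456; standard divisor 1916456/30 ≈ 63881.867.
Standard quotas: Red 8.1258, Blue 6.0999, Green 5.0374, Gold 10.7368.
Lower quotas: Red 8, Blue 6, Green 5, Gold 10 (sum 29, leaving 1 seat).
Remainders in descending order: Gold 0.7368, Red 0.1258, Blue 0.0999, Green 0.0374.
Largest remainder: Gold receives the extra seat.

Red 8; Blue 6; Green 5; Gold 11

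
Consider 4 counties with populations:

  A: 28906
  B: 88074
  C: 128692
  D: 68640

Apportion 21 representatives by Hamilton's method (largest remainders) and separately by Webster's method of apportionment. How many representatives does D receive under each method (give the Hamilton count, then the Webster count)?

Hamilton: A 2, B 6, C 9, D 4.
Webster: A 2, B 6, C 8, D 5.
D gets 4 under Hamilton and 5 under Webster.

4 and 5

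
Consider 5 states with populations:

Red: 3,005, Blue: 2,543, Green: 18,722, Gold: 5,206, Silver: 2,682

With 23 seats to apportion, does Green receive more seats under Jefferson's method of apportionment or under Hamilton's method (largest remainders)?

Jefferson

Jefferson: Red 2, Blue 1, Green 14, Gold 4, Silver 2.
Hamilton: Red 2, Blue 2, Green 13, Gold 4, Silver 2.
Green gets 14 under Jefferson and 13 under Hamilton.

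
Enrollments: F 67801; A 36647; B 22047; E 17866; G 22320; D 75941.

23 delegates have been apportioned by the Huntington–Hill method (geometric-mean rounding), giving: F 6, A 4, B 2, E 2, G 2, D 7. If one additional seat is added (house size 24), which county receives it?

F

Priority for the next seat is population ÷ (√(s·(s+1))).
Priorities: F 10461.921, A 8194.518, B 9000.650, E 7293.764, G 9112.102, D 10148.043.
Highest priority: F.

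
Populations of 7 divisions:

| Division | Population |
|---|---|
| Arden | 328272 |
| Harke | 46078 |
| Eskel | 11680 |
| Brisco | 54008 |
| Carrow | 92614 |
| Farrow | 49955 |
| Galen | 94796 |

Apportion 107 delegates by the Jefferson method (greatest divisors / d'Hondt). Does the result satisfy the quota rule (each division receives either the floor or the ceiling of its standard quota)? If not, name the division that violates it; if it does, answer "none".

Arden

Standard quotas: Arden 51.853, Harke 7.278, Eskel 1.845, Brisco 8.531, Carrow 14.629, Farrow 7.891, Galen 14.974.
Jefferson allocation: Arden 53, Harke 7, Eskel 1, Brisco 8, Carrow 15, Farrow 8, Galen 15.
Arden has quota 51.853 (lower 51, upper 52) but receives 53 — outside the quota interval.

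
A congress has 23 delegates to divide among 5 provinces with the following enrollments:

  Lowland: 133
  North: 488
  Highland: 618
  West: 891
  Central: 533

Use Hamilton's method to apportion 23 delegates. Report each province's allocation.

Lowland 1; North 4; Highland 5; West 8; Central 5

Total 2663; standard divisor 2663/23 ≈ 115.783.
Standard quotas: Lowland 1.149, North 4.215, Highland 5.338, West 7.695, Central 4.603.
Lower quotas: Lowland 1, North 4, Highland 5, West 7, Central 4 (sum 21, leaving 2 seats).
Remainders in descending order: West 0.695, Central 0.603, Highland 0.338, North 0.215, Lowland 0.149.
Largest remainders: West, Central receive the extra seats.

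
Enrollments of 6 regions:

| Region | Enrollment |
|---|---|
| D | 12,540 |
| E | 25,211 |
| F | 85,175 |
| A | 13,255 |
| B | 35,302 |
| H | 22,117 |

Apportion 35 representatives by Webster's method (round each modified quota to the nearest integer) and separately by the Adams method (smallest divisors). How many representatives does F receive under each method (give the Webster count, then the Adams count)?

16 and 14

Webster: D 2, E 5, F 16, A 2, B 6, H 4.
Adams: D 3, E 5, F 14, A 3, B 6, H 4.
F gets 16 under Webster and 14 under Adams.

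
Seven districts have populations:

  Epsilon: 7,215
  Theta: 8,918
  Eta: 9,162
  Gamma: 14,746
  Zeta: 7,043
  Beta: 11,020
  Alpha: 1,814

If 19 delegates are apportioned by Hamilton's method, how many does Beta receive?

The standard divisor is 59918/19 ≈ 3153.579.
Standard quotas: Epsilon 2.2879, Theta 2.8279, Eta 2.9053, Gamma 4.6760, Zeta 2.2333, Beta 3.4944, Alpha 0.5752.
Lower quotas: Epsilon 2, Theta 2, Eta 2, Gamma 4, Zeta 2, Beta 3, Alpha 0 (sum 15, leaving 4 seats).
Remainders in descending order: Eta 0.9053, Theta 0.8279, Gamma 0.6760, Alpha 0.5752, Beta 0.4944, Epsilon 0.2879, Zeta 0.2333.
The surplus seats go to Eta, Theta, Gamma, Alpha.
Beta receives 3.

3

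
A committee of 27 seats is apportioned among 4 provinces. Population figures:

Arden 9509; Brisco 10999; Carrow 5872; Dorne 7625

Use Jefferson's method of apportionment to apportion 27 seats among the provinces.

Standard divisor 34005/27 ≈ 1259.444; standard quotas: Arden 7.550, Brisco 8.733, Carrow 4.662, Dorne 6.054.
Rounding down gives 7, 8, 4, 6 = 25 seats, so the divisor must be adjusted.
With modified divisor 1180: modified quotas Arden 8.058, Brisco 9.321, Carrow 4.976, Dorne 6.462.
Rounding down: Arden 8, Brisco 9, Carrow 4, Dorne 6 (total 27).

Arden: 8, Brisco: 9, Carrow: 4, Dorne: 6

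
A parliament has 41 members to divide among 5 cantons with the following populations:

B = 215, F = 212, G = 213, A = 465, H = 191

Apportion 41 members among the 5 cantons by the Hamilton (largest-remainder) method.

B=7, F=6, G=7, A=15, H=6

Total 1296; standard divisor 1296/41 ≈ 31.61.
Standard quotas: B 6.802, F 6.707, G 6.738, A 14.711, H 6.042.
Lower quotas: B 6, F 6, G 6, A 14, H 6 (sum 38, leaving 3 seats).
Remainders in descending order: B 0.802, G 0.738, A 0.711, F 0.707, H 0.042.
Largest remainders: B, G, A receive the extra seats.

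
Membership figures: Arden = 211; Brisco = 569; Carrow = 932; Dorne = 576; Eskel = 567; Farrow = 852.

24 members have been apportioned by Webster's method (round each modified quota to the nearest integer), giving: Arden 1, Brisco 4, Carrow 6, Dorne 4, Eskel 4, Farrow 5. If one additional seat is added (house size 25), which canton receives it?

Priority for the next seat is population ÷ (current seats + 0.5).
Priorities: Arden 140.667, Brisco 126.444, Carrow 143.385, Dorne 128.000, Eskel 126.000, Farrow 154.909.
Highest priority: Farrow.

Farrow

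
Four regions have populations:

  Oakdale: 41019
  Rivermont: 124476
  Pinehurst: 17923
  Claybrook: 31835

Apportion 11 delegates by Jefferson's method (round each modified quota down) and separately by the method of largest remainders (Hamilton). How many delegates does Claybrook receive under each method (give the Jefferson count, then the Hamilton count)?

1 and 2

Jefferson: Oakdale 2, Rivermont 7, Pinehurst 1, Claybrook 1.
Hamilton: Oakdale 2, Rivermont 6, Pinehurst 1, Claybrook 2.
Claybrook gets 1 under Jefferson and 2 under Hamilton.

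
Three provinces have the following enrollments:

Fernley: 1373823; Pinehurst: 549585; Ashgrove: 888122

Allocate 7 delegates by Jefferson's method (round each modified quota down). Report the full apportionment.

Standard divisor 2811530/7 ≈ 401647.143; standard quotas: Fernley 3.420, Pinehurst 1.368, Ashgrove 2.211.
Rounding down gives 3, 1, 2 = 6 seats, so the divisor must be adjusted.
With modified divisor 319700: modified quotas Fernley 4.297, Pinehurst 1.719, Ashgrove 2.778.
Rounding down: Fernley 4, Pinehurst 1, Ashgrove 2 (total 7).

Fernley: 4, Pinehurst: 1, Ashgrove: 2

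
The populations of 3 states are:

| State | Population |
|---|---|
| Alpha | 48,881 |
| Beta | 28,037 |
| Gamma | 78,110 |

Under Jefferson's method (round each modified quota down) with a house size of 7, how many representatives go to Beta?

Standard divisor 155028/7 ≈ 22146.857; standard quotas: Alpha 2.207, Beta 1.266, Gamma 3.527.
Rounding down gives 2, 1, 3 = 6 seats, so the divisor must be adjusted.
With modified divisor 17900: modified quotas Alpha 2.731, Beta 1.566, Gamma 4.364.
Rounding down: Alpha 2, Beta 1, Gamma 4 (total 7).
Beta receives 1.

1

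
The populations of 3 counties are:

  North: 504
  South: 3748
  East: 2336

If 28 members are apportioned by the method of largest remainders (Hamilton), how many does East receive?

Standard divisor: 6588 ÷ 28 ≈ 235.286.
Standard quotas: North 2.142, South 15.930, East 9.928.
Lower quotas: North 2, South 15, East 9 (sum 26, leaving 2 seats).
Remainders in descending order: South 0.930, East 0.928, North 0.142.
Largest remainders: South, East receive the extra seats.
East receives 10.

10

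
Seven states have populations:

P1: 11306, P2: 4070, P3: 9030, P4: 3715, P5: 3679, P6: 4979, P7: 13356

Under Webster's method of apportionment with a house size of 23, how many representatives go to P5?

2

Standard divisor 50135/23 ≈ 2179.783; standard quotas: P1 5.187, P2 1.867, P3 4.143, P4 1.704, P5 1.688, P6 2.284, P7 6.127.
Rounding to the nearest integer gives P1 5, P2 2, P3 4, P4 2, P5 2, P6 2, P7 6 — total 23, matching the house size, so no adjustment is needed.
P5 receives 2.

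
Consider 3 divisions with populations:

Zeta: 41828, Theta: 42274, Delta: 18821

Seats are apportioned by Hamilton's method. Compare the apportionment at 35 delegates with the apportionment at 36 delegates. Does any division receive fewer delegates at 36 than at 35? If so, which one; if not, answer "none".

At 35 seats: Zeta 14, Theta 14, Delta 7.
At 36 seats: Zeta 15, Theta 15, Delta 6.
Delta drops from 7 to 6.

Delta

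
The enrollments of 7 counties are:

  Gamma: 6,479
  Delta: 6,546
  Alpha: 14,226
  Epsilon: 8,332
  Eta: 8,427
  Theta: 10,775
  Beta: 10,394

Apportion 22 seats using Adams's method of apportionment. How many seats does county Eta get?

Standard divisor 65179/22 ≈ 2962.682; standard quotas: Gamma 2.187, Delta 2.209, Alpha 4.802, Epsilon 2.812, Eta 2.844, Theta 3.637, Beta 3.508.
Rounding up gives 3, 3, 5, 3, 3, 4, 4 = 25 seats, so the divisor must be adjusted.
With modified divisor 3500: modified quotas Gamma 1.851, Delta 1.870, Alpha 4.065, Epsilon 2.381, Eta 2.408, Theta 3.079, Beta 2.970.
Rounding up: Gamma 2, Delta 2, Alpha 5, Epsilon 3, Eta 3, Theta 4, Beta 3 (total 22).
Eta receives 3.

3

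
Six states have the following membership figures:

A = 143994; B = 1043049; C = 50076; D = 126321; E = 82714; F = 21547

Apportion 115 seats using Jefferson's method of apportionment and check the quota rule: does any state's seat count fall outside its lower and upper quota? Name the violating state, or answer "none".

Standard quotas: A 11.282, B 81.727, C 3.924, D 9.898, E 6.481, F 1.688.
Jefferson allocation: A 11, B 83, C 4, D 10, E 6, F 1.
B has quota 81.727 (lower 81, upper 82) but receives 83 — outside the quota interval.

B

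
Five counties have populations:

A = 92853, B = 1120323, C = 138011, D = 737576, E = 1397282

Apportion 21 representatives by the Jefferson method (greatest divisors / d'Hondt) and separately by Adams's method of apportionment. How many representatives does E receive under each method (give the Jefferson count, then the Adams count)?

9 and 8

Jefferson: A 0, B 7, C 0, D 5, E 9.
Adams: A 1, B 7, C 1, D 4, E 8.
E gets 9 under Jefferson and 8 under Adams.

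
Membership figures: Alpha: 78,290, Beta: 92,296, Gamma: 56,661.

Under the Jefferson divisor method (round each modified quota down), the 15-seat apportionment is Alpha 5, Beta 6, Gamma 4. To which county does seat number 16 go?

Priority for the next seat is population ÷ (current seats + 1).
Priorities: Alpha 13048.333, Beta 13185.143, Gamma 11332.200.
Highest priority: Beta.

Beta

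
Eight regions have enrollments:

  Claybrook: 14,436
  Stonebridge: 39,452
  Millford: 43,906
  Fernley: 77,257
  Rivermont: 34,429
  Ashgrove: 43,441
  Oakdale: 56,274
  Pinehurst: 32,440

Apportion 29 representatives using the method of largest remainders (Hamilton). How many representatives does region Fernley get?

Standard divisor: 341635 ÷ 29 ≈ 11780.517.
Standard quotas: Claybrook 1.2254, Stonebridge 3.3489, Millford 3.7270, Fernley 6.5580, Rivermont 2.9225, Ashgrove 3.6875, Oakdale 4.7769, Pinehurst 2.7537.
Lower quotas: Claybrook 1, Stonebridge 3, Millford 3, Fernley 6, Rivermont 2, Ashgrove 3, Oakdale 4, Pinehurst 2 (sum 24, leaving 5 seats).
Remainders in descending order: Rivermont 0.9225, Oakdale 0.7769, Pinehurst 0.7537, Millford 0.7270, Ashgrove 0.6875, Fernley 0.5580, Stonebridge 0.3489, Claybrook 0.2254.
The surplus seats go to Rivermont, Oakdale, Pinehurst, Millford, Ashgrove.
Fernley receives 6.

6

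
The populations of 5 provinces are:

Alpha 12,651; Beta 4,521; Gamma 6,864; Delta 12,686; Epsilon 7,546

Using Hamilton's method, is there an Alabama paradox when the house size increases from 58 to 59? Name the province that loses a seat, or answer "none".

none

At 58 seats: Alpha 16, Beta 6, Gamma 9, Delta 17, Epsilon 10.
At 59 seats: Alpha 17, Beta 6, Gamma 9, Delta 17, Epsilon 10.
No province's allocation decreased.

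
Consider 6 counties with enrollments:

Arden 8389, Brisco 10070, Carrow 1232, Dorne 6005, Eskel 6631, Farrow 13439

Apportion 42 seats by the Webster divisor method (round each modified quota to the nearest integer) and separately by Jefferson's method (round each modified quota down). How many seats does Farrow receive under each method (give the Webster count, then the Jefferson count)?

12 and 13

Webster: Arden 8, Brisco 9, Carrow 1, Dorne 6, Eskel 6, Farrow 12.
Jefferson: Arden 8, Brisco 9, Carrow 1, Dorne 5, Eskel 6, Farrow 13.
Farrow gets 12 under Webster and 13 under Jefferson.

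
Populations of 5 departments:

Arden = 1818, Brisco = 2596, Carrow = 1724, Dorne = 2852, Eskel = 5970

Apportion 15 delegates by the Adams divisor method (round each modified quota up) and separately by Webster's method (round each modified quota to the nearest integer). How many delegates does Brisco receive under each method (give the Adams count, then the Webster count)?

3 and 2

Adams: Arden 2, Brisco 3, Carrow 2, Dorne 3, Eskel 5.
Webster: Arden 2, Brisco 2, Carrow 2, Dorne 3, Eskel 6.
Brisco gets 3 under Adams and 2 under Webster.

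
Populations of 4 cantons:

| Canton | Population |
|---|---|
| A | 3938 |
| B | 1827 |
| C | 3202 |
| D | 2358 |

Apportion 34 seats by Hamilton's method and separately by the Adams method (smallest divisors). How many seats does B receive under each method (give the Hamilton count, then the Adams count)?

5 and 6

Hamilton: A 12, B 5, C 10, D 7.
Adams: A 12, B 6, C 9, D 7.
B gets 5 under Hamilton and 6 under Adams.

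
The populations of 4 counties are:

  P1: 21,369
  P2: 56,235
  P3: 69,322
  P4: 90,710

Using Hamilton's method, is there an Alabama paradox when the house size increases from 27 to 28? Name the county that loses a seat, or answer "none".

At 27 seats: P1 3, P2 6, P3 8, P4 10.
At 28 seats: P1 2, P2 7, P3 8, P4 11.
P1 drops from 3 to 2.

P1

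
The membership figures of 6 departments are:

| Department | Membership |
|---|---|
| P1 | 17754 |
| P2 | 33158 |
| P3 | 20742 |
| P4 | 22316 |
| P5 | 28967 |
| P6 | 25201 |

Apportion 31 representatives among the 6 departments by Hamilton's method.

P1=4; P2=7; P3=4; P4=5; P5=6; P6=5

The standard divisor is 148138/31 ≈ 4778.645.
Standard quotas: P1 3.7153, P2 6.9388, P3 4.3406, P4 4.6699, P5 6.0618, P6 5.2737.
Lower quotas: P1 3, P2 6, P3 4, P4 4, P5 6, P6 5 (sum 28, leaving 3 seats).
Remainders in descending order: P2 0.9388, P1 0.7153, P4 0.6699, P3 0.3406, P6 0.2737, P5 0.0618.
The surplus seats go to P2, P1, P4.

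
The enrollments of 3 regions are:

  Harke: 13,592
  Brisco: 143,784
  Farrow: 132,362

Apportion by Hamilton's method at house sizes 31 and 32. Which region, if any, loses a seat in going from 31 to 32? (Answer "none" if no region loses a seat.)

At 31 seats: Harke 2, Brisco 15, Farrow 14.
At 32 seats: Harke 1, Brisco 16, Farrow 15.
Harke drops from 2 to 1.

Harke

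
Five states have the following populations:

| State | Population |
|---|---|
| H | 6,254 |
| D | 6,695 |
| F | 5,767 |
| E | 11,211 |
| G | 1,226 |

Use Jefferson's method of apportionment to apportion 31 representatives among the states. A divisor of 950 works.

With modified divisor 950: modified quotas H 6.583, D 7.047, F 6.071, E 11.801, G 1.291.
Rounding down: H 6, D 7, F 6, E 11, G 1 (total 31).

H: 6, D: 7, F: 6, E: 11, G: 1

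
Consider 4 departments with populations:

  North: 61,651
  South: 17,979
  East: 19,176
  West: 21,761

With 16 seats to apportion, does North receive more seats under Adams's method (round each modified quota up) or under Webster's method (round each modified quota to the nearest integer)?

Adams: North 7, South 3, East 3, West 3.
Webster: North 8, South 2, East 3, West 3.
North gets 7 under Adams and 8 under Webster.

Webster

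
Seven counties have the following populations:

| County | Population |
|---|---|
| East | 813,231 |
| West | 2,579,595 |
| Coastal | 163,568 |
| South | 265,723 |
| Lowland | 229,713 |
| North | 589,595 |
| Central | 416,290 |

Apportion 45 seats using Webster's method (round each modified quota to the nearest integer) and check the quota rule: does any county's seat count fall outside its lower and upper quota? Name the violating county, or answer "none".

Standard quotas: East 7.236, West 22.951, Coastal 1.455, South 2.364, Lowland 2.044, North 5.246, Central 3.704.
Webster allocation: East 7, West 24, Coastal 1, South 2, Lowland 2, North 5, Central 4.
West has quota 22.951 (lower 22, upper 23) but receives 24 — outside the quota interval.

West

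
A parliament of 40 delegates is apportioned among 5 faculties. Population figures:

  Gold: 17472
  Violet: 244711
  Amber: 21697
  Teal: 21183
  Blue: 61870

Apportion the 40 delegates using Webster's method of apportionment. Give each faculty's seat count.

Gold 2, Violet 27, Amber 2, Teal 2, Blue 7

Standard divisor 366933/40 ≈ 9173.325; standard quotas: Gold 1.905, Violet 26.676, Amber 2.365, Teal 2.309, Blue 6.745.
Rounding to the nearest integer gives Gold 2, Violet 27, Amber 2, Teal 2, Blue 7 — total 40, matching the house size, so no adjustment is needed.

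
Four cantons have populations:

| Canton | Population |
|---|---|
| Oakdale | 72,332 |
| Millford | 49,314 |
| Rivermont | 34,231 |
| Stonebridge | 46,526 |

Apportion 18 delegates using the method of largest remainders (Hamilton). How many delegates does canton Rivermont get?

3

Standard divisor: 202403 ÷ 18 ≈ 11244.611.
Standard quotas: Oakdale 6.4326, Millford 4.3856, Rivermont 3.0442, Stonebridge 4.1376.
Lower quotas: Oakdale 6, Millford 4, Rivermont 3, Stonebridge 4 (sum 17, leaving 1 seat).
Remainders in descending order: Oakdale 0.4326, Millford 0.3856, Stonebridge 0.1376, Rivermont 0.0442.
Largest remainder: Oakdale receives the extra seat.
Rivermont receives 3.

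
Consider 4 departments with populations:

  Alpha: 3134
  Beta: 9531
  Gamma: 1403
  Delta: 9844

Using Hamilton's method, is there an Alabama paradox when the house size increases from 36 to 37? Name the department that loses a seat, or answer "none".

none

At 36 seats: Alpha 5, Beta 14, Gamma 2, Delta 15.
At 37 seats: Alpha 5, Beta 15, Gamma 2, Delta 15.
No department's allocation decreased.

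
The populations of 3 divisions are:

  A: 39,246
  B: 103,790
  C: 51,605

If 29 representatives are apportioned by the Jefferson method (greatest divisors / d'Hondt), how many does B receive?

Standard divisor 194641/29 ≈ 6711.759; standard quotas: A 5.847, B 15.464, C 7.689.
Rounding down gives 5, 15, 7 = 27 seats, so the divisor must be adjusted.
With modified divisor 6470: modified quotas A 6.066, B 16.042, C 7.976.
Rounding down: A 6, B 16, C 7 (total 29).
B receives 16.

16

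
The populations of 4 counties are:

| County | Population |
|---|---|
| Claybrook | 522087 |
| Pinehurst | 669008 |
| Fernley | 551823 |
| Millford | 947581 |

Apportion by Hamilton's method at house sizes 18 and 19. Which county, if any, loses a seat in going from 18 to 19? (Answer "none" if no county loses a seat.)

At 18 seats: Claybrook 4, Pinehurst 4, Fernley 4, Millford 6.
At 19 seats: Claybrook 3, Pinehurst 5, Fernley 4, Millford 7.
Claybrook drops from 4 to 3.

Claybrook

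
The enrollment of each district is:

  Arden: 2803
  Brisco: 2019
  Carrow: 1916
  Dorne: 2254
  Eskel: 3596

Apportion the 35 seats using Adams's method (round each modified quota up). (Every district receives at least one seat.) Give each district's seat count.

Arden 8, Brisco 6, Carrow 5, Dorne 6, Eskel 10

Standard divisor 12588/35 ≈ 359.657; standard quotas: Arden 7.794, Brisco 5.614, Carrow 5.327, Dorne 6.267, Eskel 9.998.
Rounding up gives 8, 6, 6, 7, 10 = 37 seats, so the divisor must be adjusted.
With modified divisor 390: modified quotas Arden 7.187, Brisco 5.177, Carrow 4.913, Dorne 5.779, Eskel 9.221.
Rounding up: Arden 8, Brisco 6, Carrow 5, Dorne 6, Eskel 10 (total 35).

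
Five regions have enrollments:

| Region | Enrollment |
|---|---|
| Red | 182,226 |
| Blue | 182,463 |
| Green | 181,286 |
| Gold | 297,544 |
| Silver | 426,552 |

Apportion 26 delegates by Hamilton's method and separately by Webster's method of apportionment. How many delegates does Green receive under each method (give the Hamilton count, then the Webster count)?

3 and 4

Hamilton: Red 4, Blue 4, Green 3, Gold 6, Silver 9.
Webster: Red 4, Blue 4, Green 4, Gold 6, Silver 8.
Green gets 3 under Hamilton and 4 under Webster.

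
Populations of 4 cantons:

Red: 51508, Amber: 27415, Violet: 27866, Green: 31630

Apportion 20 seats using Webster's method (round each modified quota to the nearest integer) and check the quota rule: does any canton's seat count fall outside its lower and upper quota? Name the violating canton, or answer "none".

Standard quotas: Red 7.442, Amber 3.961, Violet 4.026, Green 4.570.
Webster allocation: Red 7, Amber 4, Violet 4, Green 5.
Every allocation lies between the lower and upper quota.

none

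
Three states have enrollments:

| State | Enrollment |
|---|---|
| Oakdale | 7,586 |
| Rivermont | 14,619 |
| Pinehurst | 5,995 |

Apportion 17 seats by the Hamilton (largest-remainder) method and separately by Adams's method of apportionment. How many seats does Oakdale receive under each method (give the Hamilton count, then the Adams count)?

4 and 5

Hamilton: Oakdale 4, Rivermont 9, Pinehurst 4.
Adams: Oakdale 5, Rivermont 8, Pinehurst 4.
Oakdale gets 4 under Hamilton and 5 under Adams.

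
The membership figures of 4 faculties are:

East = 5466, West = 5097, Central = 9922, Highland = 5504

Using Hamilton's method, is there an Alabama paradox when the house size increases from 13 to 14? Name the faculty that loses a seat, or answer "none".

At 13 seats: East 3, West 2, Central 5, Highland 3.
At 14 seats: East 3, West 3, Central 5, Highland 3.
No faculty's allocation decreased.

none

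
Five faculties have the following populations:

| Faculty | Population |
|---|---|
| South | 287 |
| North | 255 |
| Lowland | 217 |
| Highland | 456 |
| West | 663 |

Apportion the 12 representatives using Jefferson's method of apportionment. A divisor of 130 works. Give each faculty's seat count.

South 2, North 1, Lowland 1, Highland 3, West 5

With modified divisor 130: modified quotas South 2.208, North 1.962, Lowland 1.669, Highland 3.508, West 5.100.
Rounding down: South 2, North 1, Lowland 1, Highland 3, West 5 (total 12).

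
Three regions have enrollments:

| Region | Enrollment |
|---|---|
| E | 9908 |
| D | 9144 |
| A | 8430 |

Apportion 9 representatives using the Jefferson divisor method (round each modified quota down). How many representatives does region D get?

3

Standard divisor 27482/9 ≈ 3053.556; standard quotas: E 3.245, D 2.995, A 2.761.
Rounding down gives 3, 2, 2 = 7 seats, so the divisor must be adjusted.
With modified divisor 2600: modified quotas E 3.811, D 3.517, A 3.242.
Rounding down: E 3, D 3, A 3 (total 9).
D receives 3.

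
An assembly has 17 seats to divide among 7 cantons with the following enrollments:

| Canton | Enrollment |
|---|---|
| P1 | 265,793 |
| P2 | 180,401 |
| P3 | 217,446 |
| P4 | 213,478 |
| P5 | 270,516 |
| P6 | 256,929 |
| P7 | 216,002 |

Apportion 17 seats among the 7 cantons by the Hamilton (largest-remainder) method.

P1=3, P2=2, P3=2, P4=2, P5=3, P6=3, P7=2

The standard divisor is 1620565/17 ≈ 95327.353.
Standard quotas: P1 2.7882, P2 1.8924, P3 2.2810, P4 2.2394, P5 2.8378, P6 2.6952, P7 2.2659.
Lower quotas: P1 2, P2 1, P3 2, P4 2, P5 2, P6 2, P7 2 (sum 13, leaving 4 seats).
Remainders in descending order: P2 0.8924, P5 0.8378, P1 0.7882, P6 0.6952, P3 0.2810, P7 0.2659, P4 0.2394.
The surplus seats go to P2, P5, P1, P6.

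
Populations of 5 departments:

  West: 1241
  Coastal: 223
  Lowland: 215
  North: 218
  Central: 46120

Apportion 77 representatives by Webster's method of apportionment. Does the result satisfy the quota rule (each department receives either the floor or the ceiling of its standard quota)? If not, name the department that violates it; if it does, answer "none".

Central

Standard quotas: West 1.990, Coastal 0.358, Lowland 0.345, North 0.350, Central 73.958.
Webster allocation: West 2, Coastal 0, Lowland 0, North 0, Central 75.
Central has quota 73.958 (lower 73, upper 74) but receives 75 — outside the quota interval.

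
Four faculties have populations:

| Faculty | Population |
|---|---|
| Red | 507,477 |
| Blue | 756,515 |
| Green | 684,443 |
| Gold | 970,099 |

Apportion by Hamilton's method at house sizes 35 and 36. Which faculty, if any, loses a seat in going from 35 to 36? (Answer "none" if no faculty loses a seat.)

At 35 seats: Red 6, Blue 9, Green 8, Gold 12.
At 36 seats: Red 6, Blue 9, Green 9, Gold 12.
No faculty's allocation decreased.

none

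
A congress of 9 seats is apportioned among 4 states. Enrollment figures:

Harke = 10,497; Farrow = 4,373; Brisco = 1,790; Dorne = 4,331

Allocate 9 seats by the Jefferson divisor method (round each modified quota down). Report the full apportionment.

Standard divisor 20991/9 ≈ 2332.333; standard quotas: Harke 4.501, Farrow 1.875, Brisco 0.767, Dorne 1.857.
Rounding down gives 4, 1, 0, 1 = 6 seats, so the divisor must be adjusted.
With modified divisor 1900: modified quotas Harke 5.525, Farrow 2.302, Brisco 0.942, Dorne 2.279.
Rounding down: Harke 5, Farrow 2, Brisco 0, Dorne 2 (total 9).

Harke=5; Farrow=2; Brisco=0; Dorne=2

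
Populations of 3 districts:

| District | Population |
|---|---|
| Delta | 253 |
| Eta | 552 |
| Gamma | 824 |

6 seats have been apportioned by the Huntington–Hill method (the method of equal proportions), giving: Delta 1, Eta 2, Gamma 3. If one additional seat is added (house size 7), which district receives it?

Priority for the next seat is population ÷ (√(s·(s+1))).
Priorities: Delta 178.898, Eta 225.353, Gamma 237.868.
Highest priority: Gamma.

Gamma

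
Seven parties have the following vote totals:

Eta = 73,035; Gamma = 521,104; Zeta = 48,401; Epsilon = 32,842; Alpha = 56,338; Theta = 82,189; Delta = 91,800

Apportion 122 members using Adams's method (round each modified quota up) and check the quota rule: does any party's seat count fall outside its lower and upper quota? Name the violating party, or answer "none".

Gamma

Standard quotas: Eta 9.838, Gamma 70.193, Zeta 6.520, Epsilon 4.424, Alpha 7.589, Theta 11.071, Delta 12.366.
Adams allocation: Eta 10, Gamma 69, Zeta 7, Epsilon 5, Alpha 8, Theta 11, Delta 12.
Gamma has quota 70.193 (lower 70, upper 71) but receives 69 — outside the quota interval.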